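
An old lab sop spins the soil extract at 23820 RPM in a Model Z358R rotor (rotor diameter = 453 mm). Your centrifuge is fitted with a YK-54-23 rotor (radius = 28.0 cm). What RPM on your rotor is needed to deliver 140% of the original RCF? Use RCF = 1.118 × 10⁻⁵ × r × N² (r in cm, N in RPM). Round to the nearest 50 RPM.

Original rotor: r = 453 mm / 2 = 226.5 mm = 22.65 cm
RCF_original = 1.118 × 10⁻⁵ × 22.65 × (23820)² = 1.118 × 10⁻⁵ × 22.65 × 567,392,400 ≈ 143,679.1 × g
Target RCF = 1.4 × 143,679.1 ≈ 201,150.7 × g
201,150.7 = 1.118 × 10⁻⁵ × 28 × N²
N² = 201,150.7 / (31.304 × 10⁻⁵) = 642,571,876
N ≈ √642,571,876 ≈ 25,349.0

≈ 25350 RPM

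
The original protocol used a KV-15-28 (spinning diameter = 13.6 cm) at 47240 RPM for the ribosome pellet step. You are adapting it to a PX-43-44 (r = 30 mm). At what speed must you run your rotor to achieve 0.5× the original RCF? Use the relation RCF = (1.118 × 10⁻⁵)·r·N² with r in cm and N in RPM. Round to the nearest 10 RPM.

50290 RPM

Original rotor: r = 13.6 / 2 = 6.8 cm
RCF_original = 1.118 × 10⁻⁵ × 6.8 × (47240)² = 1.118 × 10⁻⁵ × 6.8 × 2,231,617,600 ≈ 169,656.5 × g
Target RCF = 0.5 × 169,656.5 ≈ 84,828.2 × g
Your rotor: r = 30 mm = 3.0 cm
84,828.2 = 1.118 × 10⁻⁵ × 3 × N²
N² = 84,828.2 / (3.354 × 10⁻⁵) = 2,529,165,176
N ≈ √2,529,165,176 ≈ 50,290.8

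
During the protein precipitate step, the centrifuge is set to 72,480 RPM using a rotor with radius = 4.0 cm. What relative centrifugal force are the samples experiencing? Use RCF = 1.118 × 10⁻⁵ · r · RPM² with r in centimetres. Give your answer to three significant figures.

RCF = 1.118 × 10⁻⁵ × r × N²
RCF = 1.118 × 10⁻⁵ × 4 × (72480)² = 1.118 × 10⁻⁵ × 4 × 5,253,350,400 ≈ 234,929.8 × g

RCF ≈ 235000 ×g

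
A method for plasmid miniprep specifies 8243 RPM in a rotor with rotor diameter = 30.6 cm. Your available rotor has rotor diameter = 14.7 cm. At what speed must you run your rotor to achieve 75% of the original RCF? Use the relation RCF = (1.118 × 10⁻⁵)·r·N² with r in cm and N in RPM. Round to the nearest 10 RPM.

Original rotor: r = 30.6 / 2 = 15.3 cm
RCF_original = 1.118 × 10⁻⁵ × 15.3 × (8243)² = 1.118 × 10⁻⁵ × 15.3 × 67,947,049 ≈ 11,622.6 × g
Target RCF = 0.75 × 11,622.6 ≈ 8,717 × g
Your rotor: r = 14.7 / 2 = 7.35 cm
8,717 = 1.118 × 10⁻⁵ × 7.35 × N²
N² = 8,717 / (8.2173 × 10⁻⁵) = 106,081,073
N ≈ √106,081,073 ≈ 10,299.6

10300 RPM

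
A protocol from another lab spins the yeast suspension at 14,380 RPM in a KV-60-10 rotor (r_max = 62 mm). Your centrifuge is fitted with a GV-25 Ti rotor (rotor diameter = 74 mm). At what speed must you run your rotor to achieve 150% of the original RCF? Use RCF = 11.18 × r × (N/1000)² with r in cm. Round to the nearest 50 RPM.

22800 RPM

Original rotor: r = 62 mm = 6.2 cm
RCF_original = 11.18 × 6.2 × (14.38)² = 11.18 × 6.2 × 206.7844 ≈ 14,333.5 × g
Target RCF = 1.5 × 14,333.5 ≈ 21,500.2 × g
Your rotor: r = 74 mm / 2 = 37 mm = 3.7 cm
21,500.2 = 11.18 × 3.7 × (N/1000)²
(N/1000)² = 21,500.2 / 41.366 = 519.7554
N = 1000 × √519.7554 ≈ 22,798.1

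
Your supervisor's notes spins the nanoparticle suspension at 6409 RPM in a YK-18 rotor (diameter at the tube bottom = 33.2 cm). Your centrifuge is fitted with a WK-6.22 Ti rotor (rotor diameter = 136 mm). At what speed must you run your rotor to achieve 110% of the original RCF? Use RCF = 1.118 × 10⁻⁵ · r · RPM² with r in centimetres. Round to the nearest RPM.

Original rotor: r = 33.2 / 2 = 16.6 cm
RCF_original = 1.118 × 10⁻⁵ × 16.6 × (6409)² = 1.118 × 10⁻⁵ × 16.6 × 41,075,281 ≈ 7,623.1 × g
Target RCF = 1.1 × 7,623.1 ≈ 8,385.4 × g
Your rotor: r = 136 mm / 2 = 68 mm = 6.8 cm
8,385.4 = 1.118 × 10⁻⁵ × 6.8 × N²
N² = 8,385.4 / (7.6024 × 10⁻⁵) = 110,299,379
N ≈ √110,299,379 ≈ 10,502.4

10502 RPM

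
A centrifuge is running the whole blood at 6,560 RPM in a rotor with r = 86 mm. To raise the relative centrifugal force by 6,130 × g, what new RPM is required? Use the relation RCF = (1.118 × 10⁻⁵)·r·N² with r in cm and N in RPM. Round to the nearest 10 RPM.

r = 86 mm = 8.6 cm
Current RCF = 1.118 × 10⁻⁵ × 8.6 × (6560)² = 1.118 × 10⁻⁵ × 8.6 × 43,033,600 ≈ 4,137.6 × g
Target RCF = 4,137.6 + 6,130 = 10,267.6 × g
N² = 10,267.6 / (9.6148 × 10⁻⁵) = 106,789,533
N ≈ √106,789,533 ≈ 10,333.9

≈ 10330 RPM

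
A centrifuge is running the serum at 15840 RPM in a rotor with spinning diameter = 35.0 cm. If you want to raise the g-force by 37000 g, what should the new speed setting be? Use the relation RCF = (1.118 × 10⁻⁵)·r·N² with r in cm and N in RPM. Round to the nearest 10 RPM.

≈ 20980 RPM

r = 35.0 / 2 = 17.5 cm
Current RCF = 1.118 × 10⁻⁵ × 17.5 × (15840)² = 1.118 × 10⁻⁵ × 17.5 × 250,905,600 ≈ 49,089.7 × g
Target RCF = 49,089.7 + 37,000 = 86,089.7 × g
N² = 86,089.7 / (19.565 × 10⁻⁵) = 440,018,911
N ≈ √440,018,911 ≈ 20,976.6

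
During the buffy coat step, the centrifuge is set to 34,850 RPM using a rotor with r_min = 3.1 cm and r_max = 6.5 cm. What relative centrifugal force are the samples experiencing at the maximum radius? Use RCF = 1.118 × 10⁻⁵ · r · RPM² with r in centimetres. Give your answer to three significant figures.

Use r_max = 6.5 cm.
RCF = 1.118 × 10⁻⁵ × 6.5 × (34850)² = 1.118 × 10⁻⁵ × 6.5 × 1,214,522,500 ≈ 88,259.4 × g

≈ 88300 × g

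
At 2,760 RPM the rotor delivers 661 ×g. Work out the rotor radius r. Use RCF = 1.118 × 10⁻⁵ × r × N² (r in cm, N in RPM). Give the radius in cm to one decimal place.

RCF = 1.118 × 10⁻⁵ × r × N²
661 = 1.118 × 10⁻⁵ × r × (2760)²
r = 661 / (1.118 × 10⁻⁵ × 7,617,600) = 661 / 85.16477 ≈ 7.761 cm

7.8 cm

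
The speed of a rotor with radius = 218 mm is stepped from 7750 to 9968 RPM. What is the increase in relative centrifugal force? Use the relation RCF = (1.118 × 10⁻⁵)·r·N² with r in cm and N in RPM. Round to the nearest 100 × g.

r = 218 mm = 21.8 cm
RCF₁ = 1.118 × 10⁻⁵ × 21.8 × (7750)² = 1.118 × 10⁻⁵ × 21.8 × 60,062,500 ≈ 14,638.7 × g
RCF₂ = 1.118 × 10⁻⁵ × 21.8 × (9968)² = 1.118 × 10⁻⁵ × 21.8 × 99,361,024 ≈ 24,216.7 × g
Increase = 24,216.7 − 14,638.7 = 9,578

≈ 9600 x g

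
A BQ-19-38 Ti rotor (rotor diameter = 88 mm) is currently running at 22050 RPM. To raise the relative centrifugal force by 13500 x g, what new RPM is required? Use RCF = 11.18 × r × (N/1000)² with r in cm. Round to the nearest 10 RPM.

27580 RPM

r = 88 mm / 2 = 44 mm = 4.4 cm
Current RCF = 11.18 × 4.4 × (22.05)² = 11.18 × 4.4 × 486.2025 ≈ 23,917.3 × g
Target RCF = 23,917.3 + 13,500 = 37,417.3 × g
(N/1000)² = 37,417.3 / 49.192 = 760.6379
N = 1000 × √760.6379 ≈ 27,579.7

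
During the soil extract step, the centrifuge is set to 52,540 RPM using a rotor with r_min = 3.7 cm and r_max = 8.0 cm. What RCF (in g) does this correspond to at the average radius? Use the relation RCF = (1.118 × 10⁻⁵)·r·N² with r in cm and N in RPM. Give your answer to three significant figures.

RCF ≈ 181000 g

r_avg = (3.7 + 8.0) / 2 = 5.85 cm
RCF = 1.118 × 10⁻⁵ × r × N²
RCF = 1.118 × 10⁻⁵ × 5.85 × (52540)² = 1.118 × 10⁻⁵ × 5.85 × 2,760,451,600 ≈ 180,541.8 × g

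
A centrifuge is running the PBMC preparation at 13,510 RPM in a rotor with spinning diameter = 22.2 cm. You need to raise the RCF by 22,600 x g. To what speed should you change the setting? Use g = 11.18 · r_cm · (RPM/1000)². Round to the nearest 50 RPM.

19100 RPM

r = 22.2 / 2 = 11.1 cm
Current RCF = 11.18 × 11.1 × (13.51)² = 11.18 × 11.1 × 182.5201 ≈ 22,650.4 × g
Target RCF = 22,650.4 + 22,600 = 45,250.4 × g
(N/1000)² = 45,250.4 / 124.098 = 364.6344
N = 1000 × √364.6344 ≈ 19,095.4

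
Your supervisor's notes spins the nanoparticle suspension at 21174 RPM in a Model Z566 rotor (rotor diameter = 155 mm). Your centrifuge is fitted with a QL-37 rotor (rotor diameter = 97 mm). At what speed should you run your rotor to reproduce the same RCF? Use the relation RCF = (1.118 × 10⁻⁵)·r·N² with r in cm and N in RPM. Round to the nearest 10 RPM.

≈ 26770 RPM

Original rotor: r = 155 mm / 2 = 77.5 mm = 7.75 cm
RCF_original = 1.118 × 10⁻⁵ × 7.75 × (21174)² = 1.118 × 10⁻⁵ × 7.75 × 448,338,276 ≈ 38,846.3 × g
Your rotor: r = 97 mm / 2 = 48.5 mm = 4.85 cm
38,846.3 = 1.118 × 10⁻⁵ × 4.85 × N²
N² = 38,846.3 / (5.4223 × 10⁻⁵) = 716,417,387
N ≈ √716,417,387 ≈ 26,766.0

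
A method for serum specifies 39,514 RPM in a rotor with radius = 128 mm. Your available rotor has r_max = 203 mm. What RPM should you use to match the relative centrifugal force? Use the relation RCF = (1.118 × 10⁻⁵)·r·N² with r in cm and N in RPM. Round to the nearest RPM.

≈ 31377 RPM

Original rotor: r = 128 mm = 12.8 cm
RCF = 1.118 × 10⁻⁵ × r × N²
RCF_original = 1.118 × 10⁻⁵ × 12.8 × (39514)² = 1.118 × 10⁻⁵ × 12.8 × 1,561,356,196 ≈ 223,436.3 × g
Your rotor: r = 203 mm = 20.3 cm
223,436.3 = 1.118 × 10⁻⁵ × 20.3 × N²
N² = 223,436.3 / (22.6954 × 10⁻⁵) = 984,500,383
N ≈ √984,500,383 ≈ 31,376.7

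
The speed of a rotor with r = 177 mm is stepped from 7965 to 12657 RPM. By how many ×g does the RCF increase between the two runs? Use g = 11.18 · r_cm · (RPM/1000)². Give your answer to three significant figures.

≈ 19100 ×g

r = 177 mm = 17.7 cm
RCF₁ = 11.18 × 17.7 × (7.965)² = 11.18 × 17.7 × 63.441225 ≈ 12,554.1 × g
RCF₂ = 11.18 × 17.7 × (12.657)² = 11.18 × 17.7 × 160.199649 ≈ 31,701.3 × g
Increase = 31,701.3 − 12,554.1 = 19,147.2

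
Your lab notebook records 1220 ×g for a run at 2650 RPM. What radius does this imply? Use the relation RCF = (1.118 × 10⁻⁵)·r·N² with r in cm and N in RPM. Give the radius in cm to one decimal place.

r ≈ 15.5 cm

RCF = 1.118 × 10⁻⁵ × r × N²
1220 = 1.118 × 10⁻⁵ × r × (2650)²
r = 1220 / (1.118 × 10⁻⁵ × 7,022,500) = 1220 / 78.51155 ≈ 15.539 cm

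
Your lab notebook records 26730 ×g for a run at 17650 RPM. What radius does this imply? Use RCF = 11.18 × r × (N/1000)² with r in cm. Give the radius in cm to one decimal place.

≈ 7.7 cm

26730 = 11.18 × r × (17.65)²
r = 26730 / (11.18 × 311.5225) = 26730 / 3482.822 ≈ 7.675 cm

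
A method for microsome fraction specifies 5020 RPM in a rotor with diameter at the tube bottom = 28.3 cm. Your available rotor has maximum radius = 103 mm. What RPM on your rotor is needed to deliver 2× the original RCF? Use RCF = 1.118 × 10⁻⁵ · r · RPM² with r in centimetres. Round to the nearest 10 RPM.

≈ 8320 RPM

Original rotor: r = 28.3 / 2 = 14.15 cm
RCF_original = 1.118 × 10⁻⁵ × 14.15 × (5020)² = 1.118 × 10⁻⁵ × 14.15 × 25,200,400 ≈ 3,986.6 × g
Target RCF = 2 × 3,986.6 ≈ 7,973.2 × g
Your rotor: r = 103 mm = 10.3 cm
7,973.2 = 1.118 × 10⁻⁵ × 10.3 × N²
N² = 7,973.2 / (11.5154 × 10⁻⁵) = 69,239,453
N ≈ √69,239,453 ≈ 8,321.0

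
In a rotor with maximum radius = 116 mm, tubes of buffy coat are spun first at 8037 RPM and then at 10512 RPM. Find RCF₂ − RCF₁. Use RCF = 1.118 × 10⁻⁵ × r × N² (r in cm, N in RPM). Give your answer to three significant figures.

r = 116 mm = 11.6 cm
RCF₁ = 1.118 × 10⁻⁵ × 11.6 × (8037)² = 1.118 × 10⁻⁵ × 11.6 × 64,593,369 ≈ 8,377 × g
RCF₂ = 1.118 × 10⁻⁵ × 11.6 × (10512)² = 1.118 × 10⁻⁵ × 11.6 × 110,502,144 ≈ 14,330.8 × g
Increase = 14,330.8 − 8,377 = 5,953.8

≈ 5950 x g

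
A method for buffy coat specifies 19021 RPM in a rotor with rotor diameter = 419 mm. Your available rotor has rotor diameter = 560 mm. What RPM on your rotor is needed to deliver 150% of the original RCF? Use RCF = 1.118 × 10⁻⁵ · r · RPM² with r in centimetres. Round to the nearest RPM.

≈ 20151 RPM

Original rotor: r = 419 mm / 2 = 209.5 mm = 20.95 cm
RCF_original = 1.118 × 10⁻⁵ × 20.95 × (19021)² = 1.118 × 10⁻⁵ × 20.95 × 361,798,441 ≈ 84,740.8 × g
Target RCF = 1.5 × 84,740.8 ≈ 127,111.2 × g
Your rotor: r = 560 mm / 2 = 280 mm = 28 cm
127,111.2 = 1.118 × 10⁻⁵ × 28 × N²
N² = 127,111.2 / (31.304 × 10⁻⁵) = 406,054,178
N ≈ √406,054,178 ≈ 20,150.8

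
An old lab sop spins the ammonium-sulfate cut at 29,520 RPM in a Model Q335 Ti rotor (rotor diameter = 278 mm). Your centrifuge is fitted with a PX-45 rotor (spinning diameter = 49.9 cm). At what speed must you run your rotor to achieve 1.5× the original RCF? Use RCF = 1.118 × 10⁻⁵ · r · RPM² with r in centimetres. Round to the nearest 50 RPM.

Original rotor: r = 278 mm / 2 = 139 mm = 13.9 cm
RCF = 1.118 × 10⁻⁵ × r × N²
RCF_original = 1.118 × 10⁻⁵ × 13.9 × (29520)² = 1.118 × 10⁻⁵ × 13.9 × 871,430,400 ≈ 135,422 × g
Target RCF = 1.5 × 135,422 ≈ 203,133 × g
Your rotor: r = 49.9 / 2 = 24.95 cm
203,133 = 1.118 × 10⁻⁵ × 24.95 × N²
N² = 203,133 / (27.8941 × 10⁻⁵) = 728,229,267
N ≈ √728,229,267 ≈ 26,985.7

27000 RPM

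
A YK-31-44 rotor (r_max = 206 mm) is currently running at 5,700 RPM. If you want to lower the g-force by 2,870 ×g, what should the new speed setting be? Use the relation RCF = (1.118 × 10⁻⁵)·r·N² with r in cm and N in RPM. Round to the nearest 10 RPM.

N₂ ≈ 4480 RPM

r = 206 mm = 20.6 cm
Current RCF = 1.118 × 10⁻⁵ × 20.6 × (5700)² = 1.118 × 10⁻⁵ × 20.6 × 32,490,000 ≈ 7,482.7 × g
Target RCF = 7,482.7 − 2,870 = 4,612.7 × g
N² = 4,612.7 / (23.0308 × 10⁻⁵) = 20,028,397
N ≈ √20,028,397 ≈ 4,475.3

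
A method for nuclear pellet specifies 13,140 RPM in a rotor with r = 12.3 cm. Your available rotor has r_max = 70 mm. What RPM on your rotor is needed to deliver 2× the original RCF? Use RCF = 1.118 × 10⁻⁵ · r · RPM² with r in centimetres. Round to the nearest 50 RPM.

24650 RPM

RCF = 1.118 × 10⁻⁵ × r × N²
RCF_original = 1.118 × 10⁻⁵ × 12.3 × (13140)² = 1.118 × 10⁻⁵ × 12.3 × 172,659,600 ≈ 23,743.1 × g
Target RCF = 2 × 23,743.1 ≈ 47,486.2 × g
Your rotor: r = 70 mm = 7.0 cm
47,486.2 = 1.118 × 10⁻⁵ × 7 × N²
N² = 47,486.2 / (7.826 × 10⁻⁵) = 606,774,853
N ≈ √606,774,853 ≈ 24,632.8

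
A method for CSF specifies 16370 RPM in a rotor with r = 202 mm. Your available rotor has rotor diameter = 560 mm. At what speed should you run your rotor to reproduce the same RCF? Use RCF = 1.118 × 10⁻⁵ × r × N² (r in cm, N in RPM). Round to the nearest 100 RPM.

Original rotor: r = 202 mm = 20.2 cm
RCF = 1.118 × 10⁻⁵ × r × N²
RCF_original = 1.118 × 10⁻⁵ × 20.2 × (16370)² = 1.118 × 10⁻⁵ × 20.2 × 267,976,900 ≈ 60,518.8 × g
Your rotor: r = 560 mm / 2 = 280 mm = 28 cm
60,518.8 = 1.118 × 10⁻⁵ × 28 × N²
N² = 60,518.8 / (31.304 × 10⁻⁵) = 193,326,093
N ≈ √193,326,093 ≈ 13,904.2

13900 RPM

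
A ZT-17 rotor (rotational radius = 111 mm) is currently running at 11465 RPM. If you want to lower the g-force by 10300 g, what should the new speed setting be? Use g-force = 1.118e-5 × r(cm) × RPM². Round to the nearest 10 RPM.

r = 111 mm = 11.1 cm
Current RCF = 1.118 × 10⁻⁵ × 11.1 × (11465)² = 1.118 × 10⁻⁵ × 11.1 × 131,446,225 ≈ 16,312.2 × g
Target RCF = 16,312.2 − 10,300 = 6,012.2 × g
N² = 6,012.2 / (12.4098 × 10⁻⁵) = 48,447,195
N ≈ √48,447,195 ≈ 6,960.4

N₂ ≈ 6960 RPM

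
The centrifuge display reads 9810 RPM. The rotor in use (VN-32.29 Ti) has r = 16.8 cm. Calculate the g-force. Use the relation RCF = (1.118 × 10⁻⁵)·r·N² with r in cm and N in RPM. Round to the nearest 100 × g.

RCF = 1.118 × 10⁻⁵ × 16.8 × (9810)² = 1.118 × 10⁻⁵ × 16.8 × 96,236,100 ≈ 18,075.4 × g

18100 × g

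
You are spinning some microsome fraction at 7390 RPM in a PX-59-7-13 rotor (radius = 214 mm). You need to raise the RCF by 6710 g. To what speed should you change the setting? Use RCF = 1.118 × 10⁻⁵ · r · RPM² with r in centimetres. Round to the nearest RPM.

N₂ ≈ 9092 RPM

r = 214 mm = 21.4 cm
Current RCF = 1.118 × 10⁻⁵ × 21.4 × (7390)² = 1.118 × 10⁻⁵ × 21.4 × 54,612,100 ≈ 13,066.1 × g
Target RCF = 13,066.1 + 6,710 = 19,776.1 × g
N² = 19,776.1 / (23.9252 × 10⁻⁵) = 82,658,034
N ≈ √82,658,034 ≈ 9,091.6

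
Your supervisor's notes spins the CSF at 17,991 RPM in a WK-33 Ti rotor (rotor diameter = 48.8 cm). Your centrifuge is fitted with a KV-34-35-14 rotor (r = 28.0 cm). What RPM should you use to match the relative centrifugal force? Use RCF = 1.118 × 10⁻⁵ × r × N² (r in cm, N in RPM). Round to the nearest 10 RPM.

16790 RPM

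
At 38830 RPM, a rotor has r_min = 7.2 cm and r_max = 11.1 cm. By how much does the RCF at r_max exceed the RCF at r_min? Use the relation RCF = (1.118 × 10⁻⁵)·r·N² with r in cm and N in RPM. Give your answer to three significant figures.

RCF_max = 1.118 × 10⁻⁵ × 11.1 × (38830)² = 1.118 × 10⁻⁵ × 11.1 × 1,507,768,900 ≈ 187,111.1 × g
RCF_min = 1.118 × 10⁻⁵ × 7.2 × (38830)² = 1.118 × 10⁻⁵ × 7.2 × 1,507,768,900 ≈ 121,369.4 × g
ΔRCF = 187,111.1 − 121,369.4 = 65,741.7

ΔRCF ≈ 65700 g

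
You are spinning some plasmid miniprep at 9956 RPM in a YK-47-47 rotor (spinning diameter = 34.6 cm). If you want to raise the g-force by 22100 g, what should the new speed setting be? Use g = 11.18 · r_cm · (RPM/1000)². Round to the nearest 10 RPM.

≈ 14610 RPM

r = 34.6 / 2 = 17.3 cm
Current RCF = 11.18 × 17.3 × (9.956)² = 11.18 × 17.3 × 99.121936 ≈ 19,171.6 × g
Target RCF = 19,171.6 + 22,100 = 41,271.6 × g
(N/1000)² = 41,271.6 / 193.414 = 213.3848
N = 1000 × √213.3848 ≈ 14,607.7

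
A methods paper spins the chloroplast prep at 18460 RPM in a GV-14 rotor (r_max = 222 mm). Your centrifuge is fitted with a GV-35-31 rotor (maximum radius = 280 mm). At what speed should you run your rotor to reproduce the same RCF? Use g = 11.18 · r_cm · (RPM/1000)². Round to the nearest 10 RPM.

≈ 16440 RPM

Original rotor: r = 222 mm = 22.2 cm
RCF_original = 11.18 × 22.2 × (18.46)² = 11.18 × 22.2 × 340.7716 ≈ 84,578.1 × g
Your rotor: r = 280 mm = 28.0 cm
84,578.1 = 11.18 × 28 × (N/1000)²
(N/1000)² = 84,578.1 / 313.04 = 270.183
N = 1000 × √270.183 ≈ 16,437.2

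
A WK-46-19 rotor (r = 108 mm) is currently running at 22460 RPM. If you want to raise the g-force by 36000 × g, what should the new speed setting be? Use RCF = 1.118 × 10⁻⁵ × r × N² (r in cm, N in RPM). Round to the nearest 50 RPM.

≈ 28350 RPM

r = 108 mm = 10.8 cm
Current RCF = 1.118 × 10⁻⁵ × 10.8 × (22460)² = 1.118 × 10⁻⁵ × 10.8 × 504,451,600 ≈ 60,909.5 × g
Target RCF = 60,909.5 + 36,000 = 96,909.5 × g
N² = 96,909.5 / (12.0744 × 10⁻⁵) = 802,603,028
N ≈ √802,603,028 ≈ 28,330.2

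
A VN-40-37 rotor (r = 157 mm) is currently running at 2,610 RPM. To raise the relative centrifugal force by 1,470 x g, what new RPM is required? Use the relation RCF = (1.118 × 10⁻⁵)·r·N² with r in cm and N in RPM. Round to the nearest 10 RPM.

r = 157 mm = 15.7 cm
Current RCF = 1.118 × 10⁻⁵ × 15.7 × (2610)² = 1.118 × 10⁻⁵ × 15.7 × 6,812,100 ≈ 1,195.7 × g
Target RCF = 1,195.7 + 1,470 = 2,665.7 × g
N² = 2,665.7 / (17.5526 × 10⁻⁵) = 15,186,924
N ≈ √15,186,924 ≈ 3,897.0

≈ 3900 RPM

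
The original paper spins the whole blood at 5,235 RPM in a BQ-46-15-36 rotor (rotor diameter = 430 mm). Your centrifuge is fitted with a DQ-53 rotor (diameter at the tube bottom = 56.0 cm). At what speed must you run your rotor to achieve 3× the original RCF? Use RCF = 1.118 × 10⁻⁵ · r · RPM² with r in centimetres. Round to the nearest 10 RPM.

Original rotor: r = 430 mm / 2 = 215 mm = 21.5 cm
RCF = 1.118 × 10⁻⁵ × r × N²
RCF_original = 1.118 × 10⁻⁵ × 21.5 × (5235)² = 1.118 × 10⁻⁵ × 21.5 × 27,405,225 ≈ 6,587.4 × g
Target RCF = 3 × 6,587.4 ≈ 19,762.2 × g
Your rotor: r = 56.0 / 2 = 28 cm
19,762.2 = 1.118 × 10⁻⁵ × 28 × N²
N² = 19,762.2 / (31.304 × 10⁻⁵) = 63,129,951
N ≈ √63,129,951 ≈ 7,945.4

7950 RPM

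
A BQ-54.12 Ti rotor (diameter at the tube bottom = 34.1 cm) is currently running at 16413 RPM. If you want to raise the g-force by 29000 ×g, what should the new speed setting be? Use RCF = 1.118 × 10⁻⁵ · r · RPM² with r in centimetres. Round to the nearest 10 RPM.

20530 RPM

r = 34.1 / 2 = 17.05 cm
Current RCF = 1.118 × 10⁻⁵ × 17.05 × (16413)² = 1.118 × 10⁻⁵ × 17.05 × 269,386,569 ≈ 51,350.2 × g
Target RCF = 51,350.2 + 29,000 = 80,350.2 × g
N² = 80,350.2 / (19.0619 × 10⁻⁵) = 421,522,513
N ≈ √421,522,513 ≈ 20,531.0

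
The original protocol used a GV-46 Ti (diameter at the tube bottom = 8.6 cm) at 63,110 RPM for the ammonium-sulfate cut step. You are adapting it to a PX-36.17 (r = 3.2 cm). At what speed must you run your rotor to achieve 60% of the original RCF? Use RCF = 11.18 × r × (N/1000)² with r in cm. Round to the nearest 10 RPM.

56670 RPM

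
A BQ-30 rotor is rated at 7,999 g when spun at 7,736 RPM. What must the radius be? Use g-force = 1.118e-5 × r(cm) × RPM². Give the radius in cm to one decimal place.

7999 = 1.118 × 10⁻⁵ × r × (7736)²
r = 7999 / (1.118 × 10⁻⁵ × 59,845,696) = 7999 / 669.0749 ≈ 11.955 cm

≈ 12.0 cm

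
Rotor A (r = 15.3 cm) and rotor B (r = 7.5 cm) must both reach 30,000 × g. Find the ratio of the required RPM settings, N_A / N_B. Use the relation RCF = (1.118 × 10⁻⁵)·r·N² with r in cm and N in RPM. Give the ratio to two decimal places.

0.70

At fixed RCF, N ∝ 1/√r, so N_A/N_B = √(r_B/r_A) = √(7.5/15.3) = √0.490196 = 0.7001.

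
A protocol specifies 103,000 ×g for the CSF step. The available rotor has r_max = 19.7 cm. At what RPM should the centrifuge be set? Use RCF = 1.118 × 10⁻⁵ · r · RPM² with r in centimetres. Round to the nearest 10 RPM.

N ≈ 21630 RPM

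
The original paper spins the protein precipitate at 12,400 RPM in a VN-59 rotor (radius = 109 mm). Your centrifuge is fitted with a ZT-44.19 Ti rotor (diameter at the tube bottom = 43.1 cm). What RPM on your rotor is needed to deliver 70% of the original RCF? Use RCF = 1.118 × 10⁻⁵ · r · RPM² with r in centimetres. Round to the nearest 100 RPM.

Original rotor: r = 109 mm = 10.9 cm
RCF = 1.118 × 10⁻⁵ × r × N²
RCF_original = 1.118 × 10⁻⁵ × 10.9 × (12400)² = 1.118 × 10⁻⁵ × 10.9 × 153,760,000 ≈ 18,737.5 × g
Target RCF = 0.7 × 18,737.5 ≈ 13,116.2 × g
Your rotor: r = 43.1 / 2 = 21.55 cm
13,116.2 = 1.118 × 10⁻⁵ × 21.55 × N²
N² = 13,116.2 / (24.0929 × 10⁻⁵) = 54,440,105
N ≈ √54,440,105 ≈ 7,378.4

≈ 7400 RPM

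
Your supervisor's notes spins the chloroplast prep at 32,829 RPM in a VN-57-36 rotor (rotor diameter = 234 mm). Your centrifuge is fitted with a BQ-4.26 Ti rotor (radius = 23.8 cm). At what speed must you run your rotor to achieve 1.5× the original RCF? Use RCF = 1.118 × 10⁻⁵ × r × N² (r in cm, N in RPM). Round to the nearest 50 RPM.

Original rotor: r = 234 mm / 2 = 117 mm = 11.7 cm
RCF_original = 1.118 × 10⁻⁵ × 11.7 × (32829)² = 1.118 × 10⁻⁵ × 11.7 × 1,077,743,241 ≈ 140,975.3 × g
Target RCF = 1.5 × 140,975.3 ≈ 211,462.9 × g
211,462.9 = 1.118 × 10⁻⁵ × 23.8 × N²
N² = 211,462.9 / (26.6084 × 10⁻⁵) = 794,722,343
N ≈ √794,722,343 ≈ 28,190.8

28200 RPM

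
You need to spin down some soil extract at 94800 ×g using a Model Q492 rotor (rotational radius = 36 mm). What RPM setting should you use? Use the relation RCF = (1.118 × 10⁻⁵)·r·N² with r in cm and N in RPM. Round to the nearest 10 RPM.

r = 36 mm = 3.6 cm
94,800 = 1.118 × 10⁻⁵ × 3.6 × N²
N² = 94,800 / (4.0248 × 10⁻⁵) = 2,355,396,541
N ≈ √2,355,396,541 ≈ 48,532.4

≈ 48530 RPM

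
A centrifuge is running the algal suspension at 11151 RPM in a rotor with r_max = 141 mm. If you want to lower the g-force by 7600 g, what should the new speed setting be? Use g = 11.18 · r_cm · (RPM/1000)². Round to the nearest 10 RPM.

≈ 8730 RPM

r = 141 mm = 14.1 cm
Current RCF = 11.18 × 14.1 × (11.151)² = 11.18 × 14.1 × 124.344801 ≈ 19,601.5 × g
Target RCF = 19,601.5 − 7,600 = 12,001.5 × g
(N/1000)² = 12,001.5 / 157.638 = 76.13329
N = 1000 × √76.13329 ≈ 8,725.4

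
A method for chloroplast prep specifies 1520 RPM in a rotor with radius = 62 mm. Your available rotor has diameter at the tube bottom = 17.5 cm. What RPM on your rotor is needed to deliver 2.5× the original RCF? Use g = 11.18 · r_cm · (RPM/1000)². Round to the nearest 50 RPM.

≈ 2000 RPM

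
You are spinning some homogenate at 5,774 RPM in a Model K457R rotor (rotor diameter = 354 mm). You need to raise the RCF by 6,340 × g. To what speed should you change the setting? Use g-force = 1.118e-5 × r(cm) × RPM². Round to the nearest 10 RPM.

≈ 8090 RPM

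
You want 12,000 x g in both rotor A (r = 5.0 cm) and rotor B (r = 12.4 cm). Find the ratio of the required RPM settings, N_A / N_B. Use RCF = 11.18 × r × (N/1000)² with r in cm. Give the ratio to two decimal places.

1.57

At fixed RCF, N ∝ 1/√r, so N_A/N_B = √(r_B/r_A) = √(12.4/5.0) = √2.480000 = 1.5748.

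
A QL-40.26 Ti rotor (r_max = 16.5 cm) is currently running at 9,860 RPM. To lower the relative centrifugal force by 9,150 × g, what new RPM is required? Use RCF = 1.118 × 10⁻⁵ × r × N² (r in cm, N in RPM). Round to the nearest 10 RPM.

6900 RPM

Current RCF = 1.118 × 10⁻⁵ × 16.5 × (9860)² = 1.118 × 10⁻⁵ × 16.5 × 97,219,600 ≈ 17,934.1 × g
Target RCF = 17,934.1 − 9,150 = 8,784.1 × g
N² = 8,784.1 / (18.447 × 10⁻⁵) = 47,618,041
N ≈ √47,618,041 ≈ 6,900.6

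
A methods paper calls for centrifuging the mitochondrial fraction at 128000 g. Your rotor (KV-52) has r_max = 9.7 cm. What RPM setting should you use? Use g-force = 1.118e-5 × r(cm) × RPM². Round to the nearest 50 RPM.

RCF = 1.118 × 10⁻⁵ × r × N²
128,000 = 1.118 × 10⁻⁵ × 9.7 × N²
N² = 128,000 / (10.8446 × 10⁻⁵) = 1,180,310,938
N ≈ √1,180,310,938 ≈ 34,355.7

34350 RPM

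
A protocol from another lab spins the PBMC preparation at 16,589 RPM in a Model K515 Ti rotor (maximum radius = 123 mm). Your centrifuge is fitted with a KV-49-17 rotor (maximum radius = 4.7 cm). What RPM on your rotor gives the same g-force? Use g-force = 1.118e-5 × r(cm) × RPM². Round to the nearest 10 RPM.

Original rotor: r = 123 mm = 12.3 cm
RCF_original = 1.118 × 10⁻⁵ × 12.3 × (16589)² = 1.118 × 10⁻⁵ × 12.3 × 275,194,921 ≈ 37,843.2 × g
37,843.2 = 1.118 × 10⁻⁵ × 4.7 × N²
N² = 37,843.2 / (5.2546 × 10⁻⁵) = 720,191,832
N ≈ √720,191,832 ≈ 26,836.4

≈ 26840 RPM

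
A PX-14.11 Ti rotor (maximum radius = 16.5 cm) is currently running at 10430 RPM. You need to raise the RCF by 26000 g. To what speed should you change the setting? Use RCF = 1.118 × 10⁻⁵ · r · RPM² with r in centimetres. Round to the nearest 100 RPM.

Current RCF = 1.118 × 10⁻⁵ × 16.5 × (10430)² = 1.118 × 10⁻⁵ × 16.5 × 108,784,900 ≈ 20,067.6 × g
Target RCF = 20,067.6 + 26,000 = 46,067.6 × g
N² = 46,067.6 / (18.447 × 10⁻⁵) = 249,729,495
N ≈ √249,729,495 ≈ 15,802.8

15800 RPM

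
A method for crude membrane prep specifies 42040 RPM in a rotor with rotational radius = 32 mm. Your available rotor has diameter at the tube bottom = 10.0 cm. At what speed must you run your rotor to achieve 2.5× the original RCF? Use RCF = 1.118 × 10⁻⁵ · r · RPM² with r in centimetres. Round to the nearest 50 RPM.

53200 RPM

Original rotor: r = 32 mm = 3.2 cm
RCF_original = 1.118 × 10⁻⁵ × 3.2 × (42040)² = 1.118 × 10⁻⁵ × 3.2 × 1,767,361,600 ≈ 63,229.1 × g
Target RCF = 2.5 × 63,229.1 ≈ 158,072.8 × g
Your rotor: r = 10.0 / 2 = 5 cm
158,072.8 = 1.118 × 10⁻⁵ × 5 × N²
N² = 158,072.8 / (5.59 × 10⁻⁵) = 2,827,778,175
N ≈ √2,827,778,175 ≈ 53,176.9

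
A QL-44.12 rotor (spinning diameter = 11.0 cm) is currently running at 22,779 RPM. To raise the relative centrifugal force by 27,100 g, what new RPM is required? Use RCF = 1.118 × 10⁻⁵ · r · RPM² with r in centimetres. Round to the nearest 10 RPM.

N₂ ≈ 30980 RPM

r = 11.0 / 2 = 5.5 cm
Current RCF = 1.118 × 10⁻⁵ × 5.5 × (22779)² = 1.118 × 10⁻⁵ × 5.5 × 518,882,841 ≈ 31,906.1 × g
Target RCF = 31,906.1 + 27,100 = 59,006.1 × g
N² = 59,006.1 / (6.149 × 10⁻⁵) = 959,604,814
N ≈ √959,604,814 ≈ 30,977.5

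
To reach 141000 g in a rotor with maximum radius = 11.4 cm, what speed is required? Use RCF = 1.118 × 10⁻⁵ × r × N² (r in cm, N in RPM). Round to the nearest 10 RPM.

≈ 33260 RPM

141,000 = 1.118 × 10⁻⁵ × 11.4 × N²
N² = 141,000 / (12.7452 × 10⁻⁵) = 1,106,298,842
N ≈ √1,106,298,842 ≈ 33,261.1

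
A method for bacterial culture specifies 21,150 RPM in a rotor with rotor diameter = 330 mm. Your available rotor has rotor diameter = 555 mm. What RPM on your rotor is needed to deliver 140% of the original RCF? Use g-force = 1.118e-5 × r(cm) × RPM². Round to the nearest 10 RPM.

19300 RPM

Original rotor: r = 330 mm / 2 = 165 mm = 16.5 cm
RCF = 1.118 × 10⁻⁵ × r × N²
RCF_original = 1.118 × 10⁻⁵ × 16.5 × (21150)² = 1.118 × 10⁻⁵ × 16.5 × 447,322,500 ≈ 82,517.6 × g
Target RCF = 1.4 × 82,517.6 ≈ 115,524.6 × g
Your rotor: r = 555 mm / 2 = 277.5 mm = 27.75 cm
115,524.6 = 1.118 × 10⁻⁵ × 27.75 × N²
N² = 115,524.6 / (31.0245 × 10⁻⁵) = 372,365,711
N ≈ √372,365,711 ≈ 19,296.8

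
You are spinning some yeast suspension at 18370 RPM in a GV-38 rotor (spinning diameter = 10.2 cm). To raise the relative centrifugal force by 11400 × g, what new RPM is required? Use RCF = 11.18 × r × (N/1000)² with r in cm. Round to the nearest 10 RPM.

23180 RPM

r = 10.2 / 2 = 5.1 cm
Current RCF = 11.18 × 5.1 × (18.37)² = 11.18 × 5.1 × 337.4569 ≈ 19,241.1 × g
Target RCF = 19,241.1 + 11,400 = 30,641.1 × g
(N/1000)² = 30,641.1 / 57.018 = 537.3935
N = 1000 × √537.3935 ≈ 23,181.7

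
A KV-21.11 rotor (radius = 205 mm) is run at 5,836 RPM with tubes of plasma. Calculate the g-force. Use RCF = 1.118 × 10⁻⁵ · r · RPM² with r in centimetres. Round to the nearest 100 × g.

r = 205 mm = 20.5 cm
RCF = 1.118 × 10⁻⁵ × 20.5 × (5836)² = 1.118 × 10⁻⁵ × 20.5 × 34,058,896 ≈ 7,806 × g

7800 x g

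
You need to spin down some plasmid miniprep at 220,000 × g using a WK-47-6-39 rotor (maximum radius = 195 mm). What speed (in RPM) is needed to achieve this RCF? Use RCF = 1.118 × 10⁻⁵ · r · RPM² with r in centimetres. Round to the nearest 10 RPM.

31770 RPM

r = 195 mm = 19.5 cm
RCF = 1.118 × 10⁻⁵ × r × N²
220,000 = 1.118 × 10⁻⁵ × 19.5 × N²
N² = 220,000 / (21.801 × 10⁻⁵) = 1,009,128,022
N ≈ √1,009,128,022 ≈ 31,766.8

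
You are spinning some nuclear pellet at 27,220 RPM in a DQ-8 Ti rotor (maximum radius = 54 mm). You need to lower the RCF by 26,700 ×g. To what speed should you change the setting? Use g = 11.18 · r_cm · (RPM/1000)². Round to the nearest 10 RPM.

17280 RPM

r = 54 mm = 5.4 cm
Current RCF = 11.18 × 5.4 × (27.22)² = 11.18 × 5.4 × 740.9284 ≈ 44,731.3 × g
Target RCF = 44,731.3 − 26,700 = 18,031.3 × g
(N/1000)² = 18,031.3 / 60.372 = 298.6699
N = 1000 × √298.6699 ≈ 17,282.1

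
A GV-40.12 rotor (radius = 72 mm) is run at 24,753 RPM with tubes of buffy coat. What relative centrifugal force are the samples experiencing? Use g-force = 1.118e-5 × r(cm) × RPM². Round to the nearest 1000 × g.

r = 72 mm = 7.2 cm
RCF = 1.118 × 10⁻⁵ × 7.2 × (24753)² = 1.118 × 10⁻⁵ × 7.2 × 612,711,009 ≈ 49,320.8 × g

≈ 49000 x g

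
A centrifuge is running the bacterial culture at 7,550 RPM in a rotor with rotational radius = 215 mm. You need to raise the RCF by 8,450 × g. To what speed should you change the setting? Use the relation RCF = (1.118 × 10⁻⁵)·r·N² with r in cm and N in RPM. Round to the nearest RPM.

r = 215 mm = 21.5 cm
Current RCF = 1.118 × 10⁻⁵ × 21.5 × (7550)² = 1.118 × 10⁻⁵ × 21.5 × 57,002,500 ≈ 13,701.7 × g
Target RCF = 13,701.7 + 8,450 = 22,151.7 × g
N² = 22,151.7 / (24.037 × 10⁻⁵) = 92,156,675
N ≈ √92,156,675 ≈ 9,599.8

9600 RPM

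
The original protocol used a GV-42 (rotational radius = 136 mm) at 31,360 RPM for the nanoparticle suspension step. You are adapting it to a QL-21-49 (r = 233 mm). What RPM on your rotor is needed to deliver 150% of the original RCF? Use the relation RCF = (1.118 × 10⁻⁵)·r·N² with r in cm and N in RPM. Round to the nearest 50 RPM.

Original rotor: r = 136 mm = 13.6 cm
RCF_original = 1.118 × 10⁻⁵ × 13.6 × (31360)² = 1.118 × 10⁻⁵ × 13.6 × 983,449,600 ≈ 149,531.5 × g
Target RCF = 1.5 × 149,531.5 ≈ 224,297.2 × g
Your rotor: r = 233 mm = 23.3 cm
224,297.2 = 1.118 × 10⁻⁵ × 23.3 × N²
N² = 224,297.2 / (26.0494 × 10⁻⁵) = 861,045,552
N ≈ √861,045,552 ≈ 29,343.6

≈ 29350 RPM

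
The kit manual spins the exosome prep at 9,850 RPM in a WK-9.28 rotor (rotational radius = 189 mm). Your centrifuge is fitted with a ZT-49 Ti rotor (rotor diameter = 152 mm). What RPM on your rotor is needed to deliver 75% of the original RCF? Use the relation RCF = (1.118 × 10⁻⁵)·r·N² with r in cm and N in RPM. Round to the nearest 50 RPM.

Original rotor: r = 189 mm = 18.9 cm
RCF = 1.118 × 10⁻⁵ × r × N²
RCF_original = 1.118 × 10⁻⁵ × 18.9 × (9850)² = 1.118 × 10⁻⁵ × 18.9 × 97,022,500 ≈ 20,501 × g
Target RCF = 0.75 × 20,501 ≈ 15,375.8 × g
Your rotor: r = 152 mm / 2 = 76 mm = 7.6 cm
15,375.8 = 1.118 × 10⁻⁵ × 7.6 × N²
N² = 15,375.8 / (8.4968 × 10⁻⁵) = 180,959,891
N ≈ √180,959,891 ≈ 13,452.1

≈ 13450 RPM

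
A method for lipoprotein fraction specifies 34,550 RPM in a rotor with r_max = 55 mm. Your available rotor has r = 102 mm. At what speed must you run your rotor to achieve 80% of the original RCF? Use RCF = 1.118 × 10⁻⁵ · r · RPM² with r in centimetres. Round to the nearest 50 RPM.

Original rotor: r = 55 mm = 5.5 cm
RCF_original = 1.118 × 10⁻⁵ × 5.5 × (34550)² = 1.118 × 10⁻⁵ × 5.5 × 1,193,702,500 ≈ 73,400.8 × g
Target RCF = 0.8 × 73,400.8 ≈ 58,720.6 × g
Your rotor: r = 102 mm = 10.2 cm
58,720.6 = 1.118 × 10⁻⁵ × 10.2 × N²
N² = 58,720.6 / (11.4036 × 10⁻⁵) = 514,930,373
N ≈ √514,930,373 ≈ 22,692.1

22700 RPM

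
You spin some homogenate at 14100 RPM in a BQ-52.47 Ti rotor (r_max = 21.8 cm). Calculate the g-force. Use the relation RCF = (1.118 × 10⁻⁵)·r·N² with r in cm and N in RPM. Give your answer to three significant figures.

48500 × g

RCF = 1.118 × 10⁻⁵ × 21.8 × (14100)² = 1.118 × 10⁻⁵ × 21.8 × 198,810,000 ≈ 48,454.8 × g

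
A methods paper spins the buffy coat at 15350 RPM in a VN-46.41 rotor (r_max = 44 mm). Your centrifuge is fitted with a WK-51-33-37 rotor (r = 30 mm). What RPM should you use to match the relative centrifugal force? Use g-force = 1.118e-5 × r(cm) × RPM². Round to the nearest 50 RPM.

Original rotor: r = 44 mm = 4.4 cm
RCF = 1.118 × 10⁻⁵ × r × N²
RCF_original = 1.118 × 10⁻⁵ × 4.4 × (15350)² = 1.118 × 10⁻⁵ × 4.4 × 235,622,500 ≈ 11,590.7 × g
Your rotor: r = 30 mm = 3.0 cm
11,590.7 = 1.118 × 10⁻⁵ × 3 × N²
N² = 11,590.7 / (3.354 × 10⁻⁵) = 345,578,414
N ≈ √345,578,414 ≈ 18,589.7

18600 RPM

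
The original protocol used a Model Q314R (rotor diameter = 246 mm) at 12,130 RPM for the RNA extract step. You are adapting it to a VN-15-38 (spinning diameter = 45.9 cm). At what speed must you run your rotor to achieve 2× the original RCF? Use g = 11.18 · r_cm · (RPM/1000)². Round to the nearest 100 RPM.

12600 RPM

Original rotor: r = 246 mm / 2 = 123 mm = 12.3 cm
RCF_original = 11.18 × 12.3 × (12.13)² = 11.18 × 12.3 × 147.1369 ≈ 20,233.4 × g
Target RCF = 2 × 20,233.4 ≈ 40,466.8 × g
Your rotor: r = 45.9 / 2 = 22.95 cm
40,466.8 = 11.18 × 22.95 × (N/1000)²
(N/1000)² = 40,466.8 / 256.581 = 157.7155
N = 1000 × √157.7155 ≈ 12,558.5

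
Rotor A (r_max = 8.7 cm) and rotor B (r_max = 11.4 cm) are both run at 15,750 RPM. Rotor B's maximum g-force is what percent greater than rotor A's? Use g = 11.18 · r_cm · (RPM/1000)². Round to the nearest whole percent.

31%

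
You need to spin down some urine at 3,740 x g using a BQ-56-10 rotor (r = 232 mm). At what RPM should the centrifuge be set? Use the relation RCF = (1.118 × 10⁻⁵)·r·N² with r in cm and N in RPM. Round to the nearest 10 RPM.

r = 232 mm = 23.2 cm
3,740 = 1.118 × 10⁻⁵ × 23.2 × N²
N² = 3,740 / (25.9376 × 10⁻⁵) = 14,419,222
N ≈ √14,419,222 ≈ 3,797.3

3800 RPM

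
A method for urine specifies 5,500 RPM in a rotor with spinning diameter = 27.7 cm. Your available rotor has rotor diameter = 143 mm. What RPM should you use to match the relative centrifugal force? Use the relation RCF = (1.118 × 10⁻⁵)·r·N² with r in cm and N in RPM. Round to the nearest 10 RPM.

Original rotor: r = 27.7 / 2 = 13.85 cm
RCF_original = 1.118 × 10⁻⁵ × 13.85 × (5500)² = 1.118 × 10⁻⁵ × 13.85 × 30,250,000 ≈ 4,684 × g
Your rotor: r = 143 mm / 2 = 71.5 mm = 7.15 cm
4,684 = 1.118 × 10⁻⁵ × 7.15 × N²
N² = 4,684 / (7.9937 × 10⁻⁵) = 58,596,144
N ≈ √58,596,144 ≈ 7,654.8

7650 RPM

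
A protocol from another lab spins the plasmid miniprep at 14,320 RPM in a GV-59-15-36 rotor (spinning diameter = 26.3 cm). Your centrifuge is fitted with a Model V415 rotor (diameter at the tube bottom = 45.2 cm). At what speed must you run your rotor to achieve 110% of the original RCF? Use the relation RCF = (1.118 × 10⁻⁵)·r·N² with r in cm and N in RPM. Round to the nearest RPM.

Original rotor: r = 26.3 / 2 = 13.15 cm
RCF = 1.118 × 10⁻⁵ × r × N²
RCF_original = 1.118 × 10⁻⁵ × 13.15 × (14320)² = 1.118 × 10⁻⁵ × 13.15 × 205,062,400 ≈ 30,147.7 × g
Target RCF = 1.1 × 30,147.7 ≈ 33,162.5 × g
Your rotor: r = 45.2 / 2 = 22.6 cm
33,162.5 = 1.118 × 10⁻⁵ × 22.6 × N²
N² = 33,162.5 / (25.2668 × 10⁻⁵) = 131,249,307
N ≈ √131,249,307 ≈ 11,456.4

11456 RPM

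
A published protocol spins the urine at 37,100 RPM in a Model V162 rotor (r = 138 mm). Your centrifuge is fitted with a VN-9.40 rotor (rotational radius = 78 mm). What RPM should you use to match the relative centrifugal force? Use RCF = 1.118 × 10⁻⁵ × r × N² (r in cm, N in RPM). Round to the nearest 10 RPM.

≈ 49350 RPM

Original rotor: r = 138 mm = 13.8 cm
RCF = 1.118 × 10⁻⁵ × r × N²
RCF_original = 1.118 × 10⁻⁵ × 13.8 × (37100)² = 1.118 × 10⁻⁵ × 13.8 × 1,376,410,000 ≈ 212,358 × g
Your rotor: r = 78 mm = 7.8 cm
212,358 = 1.118 × 10⁻⁵ × 7.8 × N²
N² = 212,358 / (8.7204 × 10⁻⁵) = 2,435,186,459
N ≈ √2,435,186,459 ≈ 49,347.6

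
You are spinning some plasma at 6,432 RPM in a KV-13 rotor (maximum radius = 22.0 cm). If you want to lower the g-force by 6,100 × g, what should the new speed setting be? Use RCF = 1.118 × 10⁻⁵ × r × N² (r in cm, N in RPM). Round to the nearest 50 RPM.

Current RCF = 1.118 × 10⁻⁵ × 22 × (6432)² = 1.118 × 10⁻⁵ × 22 × 41,370,624 ≈ 10,175.5 × g
Target RCF = 10,175.5 − 6,100 = 4,075.5 × g
N² = 4,075.5 / (24.596 × 10⁻⁵) = 16,569,767
N ≈ √16,569,767 ≈ 4,070.6

N₂ ≈ 4050 RPM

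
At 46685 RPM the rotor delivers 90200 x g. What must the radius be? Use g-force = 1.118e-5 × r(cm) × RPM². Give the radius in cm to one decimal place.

90200 = 1.118 × 10⁻⁵ × r × (46685)²
r = 90200 / (1.118 × 10⁻⁵ × 2,179,489,225) = 90200 / 24366.69 ≈ 3.702 cm

r ≈ 3.7 cm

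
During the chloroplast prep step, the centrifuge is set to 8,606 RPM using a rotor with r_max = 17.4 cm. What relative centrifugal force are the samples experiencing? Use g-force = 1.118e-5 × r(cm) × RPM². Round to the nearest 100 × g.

14400 × g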